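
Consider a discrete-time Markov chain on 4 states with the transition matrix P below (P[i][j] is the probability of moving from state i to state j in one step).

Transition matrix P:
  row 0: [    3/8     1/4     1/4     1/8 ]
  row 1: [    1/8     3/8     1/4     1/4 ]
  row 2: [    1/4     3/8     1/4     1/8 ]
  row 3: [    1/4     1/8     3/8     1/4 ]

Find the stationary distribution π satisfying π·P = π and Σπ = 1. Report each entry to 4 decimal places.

π = [0.2431, 0.2982, 0.2732, 0.1855]

Balance equations π_j = Σ_i π_i·P[i][j]:
  π_0 = 3/8·π_0 + 1/8·π_1 + 1/4·π_2 + 1/4·π_3
  π_1 = 1/4·π_0 + 3/8·π_1 + 3/8·π_2 + 1/8·π_3
  π_2 = 1/4·π_0 + 1/4·π_1 + 1/4·π_2 + 3/8·π_3
  normalize: π_0 + π_1 + π_2 + π_3 = 1
Solving the linear system gives exactly π = [97/399, 17/57, 109/399, 74/399].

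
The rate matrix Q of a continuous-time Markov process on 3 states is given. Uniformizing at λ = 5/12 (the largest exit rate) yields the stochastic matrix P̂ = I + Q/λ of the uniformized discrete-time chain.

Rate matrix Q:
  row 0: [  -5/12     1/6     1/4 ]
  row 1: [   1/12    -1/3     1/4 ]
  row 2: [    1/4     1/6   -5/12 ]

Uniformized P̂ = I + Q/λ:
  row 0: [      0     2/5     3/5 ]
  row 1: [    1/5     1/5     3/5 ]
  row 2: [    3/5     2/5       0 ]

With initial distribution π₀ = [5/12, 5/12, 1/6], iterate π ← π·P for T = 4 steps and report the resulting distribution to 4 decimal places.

π = [0.3185, 0.3335, 0.3480]

t=0: π = [0.4167, 0.4167, 0.1667]
t=1: π = [0.1833, 0.3167, 0.5000]
t=2: π = [0.3633, 0.3367, 0.3000]
t=3: π = [0.2473, 0.3327, 0.4200]
t=4: π = [0.3185, 0.3335, 0.3480]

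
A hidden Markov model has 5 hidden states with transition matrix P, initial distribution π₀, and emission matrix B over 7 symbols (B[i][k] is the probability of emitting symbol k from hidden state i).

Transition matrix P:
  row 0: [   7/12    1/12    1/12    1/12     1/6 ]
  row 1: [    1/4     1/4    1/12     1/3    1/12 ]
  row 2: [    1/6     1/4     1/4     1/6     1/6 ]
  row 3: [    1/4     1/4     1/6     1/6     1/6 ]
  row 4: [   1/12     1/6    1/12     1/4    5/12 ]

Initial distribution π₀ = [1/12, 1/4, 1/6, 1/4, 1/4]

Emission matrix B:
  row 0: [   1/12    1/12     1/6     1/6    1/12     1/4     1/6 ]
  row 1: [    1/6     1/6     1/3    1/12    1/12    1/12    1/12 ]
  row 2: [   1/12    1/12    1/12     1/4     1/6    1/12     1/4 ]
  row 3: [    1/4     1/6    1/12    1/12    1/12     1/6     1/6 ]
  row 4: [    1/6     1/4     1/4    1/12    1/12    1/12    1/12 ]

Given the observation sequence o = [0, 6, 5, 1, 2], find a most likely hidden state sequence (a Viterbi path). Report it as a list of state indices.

path = [3, 0, 0, 0, 0]

t=0: δ = [6.944e-03, 4.167e-02, 1.389e-02, 6.250e-02, 4.167e-02]  (obs o_0=0)
t=1: δ = [2.604e-03, 1.302e-03, 2.604e-03, 2.315e-03, 1.447e-03]  ψ = [3, 3, 3, 1, 4]  (obs o_1=6)
t=2: δ = [3.798e-04, 5.425e-05, 5.425e-05, 7.234e-05, 5.023e-05]  ψ = [0, 2, 2, 1, 4]  (obs o_2=5)
t=3: δ = [1.846e-05, 5.275e-06, 2.637e-06, 5.275e-06, 1.582e-05]  ψ = [0, 0, 0, 0, 0]  (obs o_3=1)
t=4: δ = [1.795e-06, 8.791e-07, 1.282e-07, 3.297e-07, 1.648e-06]  ψ = [0, 4, 0, 4, 4]  (obs o_4=2)
backtrack: best end state = 0; path = [3, 0, 0, 0, 0]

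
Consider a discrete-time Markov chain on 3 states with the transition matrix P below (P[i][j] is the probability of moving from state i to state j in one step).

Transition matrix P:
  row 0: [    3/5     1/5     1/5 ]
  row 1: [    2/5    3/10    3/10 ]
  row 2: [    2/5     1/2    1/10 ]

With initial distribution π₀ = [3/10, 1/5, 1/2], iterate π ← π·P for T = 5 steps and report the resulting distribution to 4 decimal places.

t=0: π = [0.3000, 0.2000, 0.5000]
t=1: π = [0.4600, 0.3700, 0.1700]
t=2: π = [0.4920, 0.2880, 0.2200]
t=3: π = [0.4984, 0.2948, 0.2068]
t=4: π = [0.4997, 0.2915, 0.2088]
t=5: π = [0.4999, 0.2918, 0.2083]

π = [0.4999, 0.2918, 0.2083]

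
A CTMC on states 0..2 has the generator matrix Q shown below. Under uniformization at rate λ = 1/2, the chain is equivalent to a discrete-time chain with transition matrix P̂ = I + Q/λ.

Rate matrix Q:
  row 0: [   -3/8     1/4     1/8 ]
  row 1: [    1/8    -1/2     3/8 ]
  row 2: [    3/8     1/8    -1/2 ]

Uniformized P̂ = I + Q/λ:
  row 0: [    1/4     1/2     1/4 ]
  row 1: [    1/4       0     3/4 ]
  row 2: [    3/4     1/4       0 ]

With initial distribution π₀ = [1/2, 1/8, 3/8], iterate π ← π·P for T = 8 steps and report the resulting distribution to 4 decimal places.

π = [0.4069, 0.2807, 0.3123]

t=0: π = [0.5000, 0.1250, 0.3750]
t=1: π = [0.4375, 0.3438, 0.2188]
t=2: π = [0.3594, 0.2734, 0.3672]
t=3: π = [0.4336, 0.2715, 0.2949]
t=4: π = [0.3975, 0.2905, 0.3120]
t=5: π = [0.4060, 0.2767, 0.3173]
t=6: π = [0.4086, 0.2823, 0.3091]
t=7: π = [0.4045, 0.2816, 0.3139]
t=8: π = [0.4069, 0.2807, 0.3123]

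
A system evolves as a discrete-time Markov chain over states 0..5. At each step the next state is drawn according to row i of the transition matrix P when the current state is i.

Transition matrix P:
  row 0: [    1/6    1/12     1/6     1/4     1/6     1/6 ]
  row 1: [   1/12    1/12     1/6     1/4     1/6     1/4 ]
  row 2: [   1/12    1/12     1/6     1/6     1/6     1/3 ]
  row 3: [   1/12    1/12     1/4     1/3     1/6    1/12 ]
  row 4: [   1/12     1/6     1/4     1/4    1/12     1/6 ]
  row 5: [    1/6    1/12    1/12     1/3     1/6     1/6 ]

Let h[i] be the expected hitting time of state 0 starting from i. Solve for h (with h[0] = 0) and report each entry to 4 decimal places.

h = [0.0000, 10.0735, 9.9993, 10.2048, 10.1262, 9.3145]

First-step conditioning: h[0] = 0; for i ≠ 0, h[i] = 1 + Σ_k P[i][k]·h[k].
  h[1] = 1 + 1/12·h[1] + 1/6·h[2] + 1/4·h[3] + 1/6·h[4] + 1/4·h[5]
  h[2] = 1 + 1/12·h[1] + 1/6·h[2] + 1/6·h[3] + 1/6·h[4] + 1/3·h[5]
  h[3] = 1 + 1/12·h[1] + 1/4·h[2] + 1/3·h[3] + 1/6·h[4] + 1/12·h[5]
  h[4] = 1 + 1/6·h[1] + 1/4·h[2] + 1/4·h[3] + 1/12·h[4] + 1/6·h[5]
  h[5] = 1 + 1/12·h[1] + 1/12·h[2] + 1/3·h[3] + 1/6·h[4] + 1/6·h[5]
Solving the 5×5 linear system over states ≠ 0 gives exactly h = [0, 91780/9111, 30368/3037, 30992/3037, 92260/9111, 28288/3037] (h[0] = 0 is the target).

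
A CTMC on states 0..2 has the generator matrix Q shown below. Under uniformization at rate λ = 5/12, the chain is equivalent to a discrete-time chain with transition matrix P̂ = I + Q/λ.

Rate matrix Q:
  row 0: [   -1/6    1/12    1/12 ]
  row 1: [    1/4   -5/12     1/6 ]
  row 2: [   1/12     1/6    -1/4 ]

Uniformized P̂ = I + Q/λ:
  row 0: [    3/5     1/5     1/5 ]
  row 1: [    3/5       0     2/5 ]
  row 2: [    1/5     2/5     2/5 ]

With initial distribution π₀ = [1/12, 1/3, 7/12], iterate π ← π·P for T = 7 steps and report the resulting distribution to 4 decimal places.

t=0: π = [0.0833, 0.3333, 0.5833]
t=1: π = [0.3667, 0.2500, 0.3833]
t=2: π = [0.4467, 0.2267, 0.3267]
t=3: π = [0.4693, 0.2200, 0.3107]
t=4: π = [0.4757, 0.2181, 0.3061]
t=5: π = [0.4775, 0.2176, 0.3049]
t=6: π = [0.4781, 0.2175, 0.3045]
t=7: π = [0.4782, 0.2174, 0.3044]

π = [0.4782, 0.2174, 0.3044]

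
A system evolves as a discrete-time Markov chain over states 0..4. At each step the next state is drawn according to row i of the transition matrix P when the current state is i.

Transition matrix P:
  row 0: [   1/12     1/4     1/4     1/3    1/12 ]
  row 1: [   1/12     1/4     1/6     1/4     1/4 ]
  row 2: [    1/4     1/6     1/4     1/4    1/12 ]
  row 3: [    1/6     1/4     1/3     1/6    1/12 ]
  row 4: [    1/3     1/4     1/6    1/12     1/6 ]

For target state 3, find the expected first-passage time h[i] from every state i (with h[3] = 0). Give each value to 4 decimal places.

First-step conditioning: h[3] = 0; for i ≠ 3, h[i] = 1 + Σ_k P[i][k]·h[k].
  h[0] = 1 + 1/12·h[0] + 1/4·h[1] + 1/4·h[2] + 1/12·h[4]
  h[1] = 1 + 1/12·h[0] + 1/4·h[1] + 1/6·h[2] + 1/4·h[4]
  h[2] = 1 + 1/4·h[0] + 1/6·h[1] + 1/4·h[2] + 1/12·h[4]
  h[4] = 1 + 1/3·h[0] + 1/4·h[1] + 1/6·h[2] + 1/6·h[4]
Solving the 4×4 linear system over states ≠ 3 gives exactly h = [4713/1237, 5286/1237, 5058/1237, 0, 5967/1237] (h[3] = 0 is the target).

h = [3.8100, 4.2732, 4.0889, 0.0000, 4.8238]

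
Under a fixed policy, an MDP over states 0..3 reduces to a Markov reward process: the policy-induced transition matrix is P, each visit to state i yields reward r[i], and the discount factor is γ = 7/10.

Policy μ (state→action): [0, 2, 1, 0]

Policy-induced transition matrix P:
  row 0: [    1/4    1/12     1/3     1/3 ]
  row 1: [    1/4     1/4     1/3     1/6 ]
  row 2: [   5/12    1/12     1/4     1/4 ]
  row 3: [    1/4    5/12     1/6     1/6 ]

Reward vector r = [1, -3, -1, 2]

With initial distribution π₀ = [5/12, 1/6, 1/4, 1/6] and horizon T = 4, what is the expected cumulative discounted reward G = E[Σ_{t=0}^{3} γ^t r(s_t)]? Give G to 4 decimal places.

G = -0.0553

t=0: π = [0.4167, 0.1667, 0.2500, 0.1667], E[r] = 0.0000, γ^t·E[r] = 0.000000, running G = 0.000000
t=1: π = [0.2917, 0.1667, 0.2847, 0.2569], E[r] = 0.0208, γ^t·E[r] = 0.014583, running G = 0.014583
t=2: π = [0.2975, 0.1968, 0.2668, 0.2390], E[r] = -0.0816, γ^t·E[r] = -0.039983, running G = -0.025399
t=3: π = [0.2945, 0.1958, 0.2713, 0.2385], E[r] = -0.0872, γ^t·E[r] = -0.029923, running G = -0.055322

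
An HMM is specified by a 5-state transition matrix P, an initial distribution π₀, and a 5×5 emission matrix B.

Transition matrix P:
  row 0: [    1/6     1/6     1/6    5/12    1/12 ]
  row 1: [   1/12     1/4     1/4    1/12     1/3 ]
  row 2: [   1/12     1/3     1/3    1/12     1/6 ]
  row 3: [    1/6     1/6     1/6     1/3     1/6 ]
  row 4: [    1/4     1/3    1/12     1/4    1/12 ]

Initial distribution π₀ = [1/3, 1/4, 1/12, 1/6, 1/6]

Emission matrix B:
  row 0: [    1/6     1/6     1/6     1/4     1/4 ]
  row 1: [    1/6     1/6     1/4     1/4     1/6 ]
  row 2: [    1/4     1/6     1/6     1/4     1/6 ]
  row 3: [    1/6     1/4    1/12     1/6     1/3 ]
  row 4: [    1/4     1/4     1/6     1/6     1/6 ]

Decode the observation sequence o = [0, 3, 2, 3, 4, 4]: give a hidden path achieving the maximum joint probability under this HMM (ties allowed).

t=0: δ = [5.556e-02, 4.167e-02, 2.083e-02, 2.778e-02, 4.167e-02]  (obs o_0=0)
t=1: δ = [2.604e-03, 3.472e-03, 2.604e-03, 3.858e-03, 2.315e-03]  ψ = [4, 4, 1, 0, 1]  (obs o_1=3)
t=2: δ = [1.072e-04, 2.170e-04, 1.447e-04, 1.072e-04, 1.929e-04]  ψ = [3, 1, 1, 3, 1]  (obs o_2=2)
t=3: δ = [1.206e-05, 1.608e-05, 1.356e-05, 8.038e-06, 1.206e-05]  ψ = [4, 4, 1, 4, 1]  (obs o_3=3)
t=4: δ = [7.535e-07, 7.535e-07, 7.535e-07, 1.674e-06, 8.931e-07]  ψ = [4, 2, 2, 0, 1]  (obs o_4=4)
t=5: δ = [6.977e-08, 4.961e-08, 4.651e-08, 1.861e-07, 4.651e-08]  ψ = [3, 4, 3, 3, 3]  (obs o_5=4)
backtrack: best end state = 3; path = [4, 1, 4, 0, 3, 3]

path = [4, 1, 4, 0, 3, 3]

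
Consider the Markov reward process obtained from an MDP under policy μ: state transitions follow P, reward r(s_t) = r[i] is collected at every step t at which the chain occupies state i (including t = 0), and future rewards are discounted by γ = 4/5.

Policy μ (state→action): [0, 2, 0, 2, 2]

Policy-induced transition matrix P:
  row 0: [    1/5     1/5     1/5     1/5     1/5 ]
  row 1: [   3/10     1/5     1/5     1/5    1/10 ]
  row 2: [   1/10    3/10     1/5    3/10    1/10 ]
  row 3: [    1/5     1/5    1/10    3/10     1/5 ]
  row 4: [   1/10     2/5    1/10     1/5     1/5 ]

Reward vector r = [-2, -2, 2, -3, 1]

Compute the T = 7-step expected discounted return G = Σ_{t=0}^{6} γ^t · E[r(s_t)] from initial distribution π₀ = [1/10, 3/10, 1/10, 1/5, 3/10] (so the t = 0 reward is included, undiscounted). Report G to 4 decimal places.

t=0: π = [0.1000, 0.3000, 0.1000, 0.2000, 0.3000], E[r] = -0.9000, γ^t·E[r] = -0.900000, running G = -0.900000
t=1: π = [0.1900, 0.2700, 0.1500, 0.2300, 0.1600], E[r] = -1.1500, γ^t·E[r] = -0.920000, running G = -1.820000
t=2: π = [0.1960, 0.2470, 0.1610, 0.2380, 0.1580], E[r] = -1.1200, γ^t·E[r] = -0.716800, running G = -2.536800
t=3: π = [0.1928, 0.2477, 0.1604, 0.2399, 0.1592], E[r] = -1.1207, γ^t·E[r] = -0.573798, running G = -3.110598
t=4: π = [0.1928, 0.2479, 0.1601, 0.2400, 0.1592], E[r] = -1.1221, γ^t·E[r] = -0.459612, running G = -3.570211
t=5: π = [0.1929, 0.2478, 0.1601, 0.2400, 0.1592], E[r] = -1.1221, γ^t·E[r] = -0.367687, running G = -3.937897
t=6: π = [0.1929, 0.2478, 0.1601, 0.2400, 0.1592], E[r] = -1.1221, γ^t·E[r] = -0.294145, running G = -4.232042

G = -4.2320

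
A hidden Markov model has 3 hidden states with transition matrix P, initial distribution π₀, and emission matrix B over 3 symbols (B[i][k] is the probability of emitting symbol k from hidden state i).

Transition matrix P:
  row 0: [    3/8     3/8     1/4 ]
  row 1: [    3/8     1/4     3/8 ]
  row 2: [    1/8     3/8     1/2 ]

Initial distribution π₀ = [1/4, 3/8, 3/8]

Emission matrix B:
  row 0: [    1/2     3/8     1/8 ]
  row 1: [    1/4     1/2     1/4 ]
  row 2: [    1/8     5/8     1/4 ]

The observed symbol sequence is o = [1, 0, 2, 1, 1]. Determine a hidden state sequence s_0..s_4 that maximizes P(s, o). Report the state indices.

t=0: δ = [9.375e-02, 1.875e-01, 2.344e-01]  (obs o_0=1)
t=1: δ = [3.516e-02, 2.197e-02, 1.465e-02]  ψ = [1, 2, 2]  (obs o_1=0)
t=2: δ = [1.648e-03, 3.296e-03, 2.197e-03]  ψ = [0, 0, 0]  (obs o_2=2)
t=3: δ = [4.635e-04, 4.120e-04, 7.725e-04]  ψ = [1, 1, 1]  (obs o_3=1)
t=4: δ = [6.518e-05, 1.448e-04, 2.414e-04]  ψ = [0, 2, 2]  (obs o_4=1)
backtrack: best end state = 2; path = [1, 0, 1, 2, 2]

path = [1, 0, 1, 2, 2]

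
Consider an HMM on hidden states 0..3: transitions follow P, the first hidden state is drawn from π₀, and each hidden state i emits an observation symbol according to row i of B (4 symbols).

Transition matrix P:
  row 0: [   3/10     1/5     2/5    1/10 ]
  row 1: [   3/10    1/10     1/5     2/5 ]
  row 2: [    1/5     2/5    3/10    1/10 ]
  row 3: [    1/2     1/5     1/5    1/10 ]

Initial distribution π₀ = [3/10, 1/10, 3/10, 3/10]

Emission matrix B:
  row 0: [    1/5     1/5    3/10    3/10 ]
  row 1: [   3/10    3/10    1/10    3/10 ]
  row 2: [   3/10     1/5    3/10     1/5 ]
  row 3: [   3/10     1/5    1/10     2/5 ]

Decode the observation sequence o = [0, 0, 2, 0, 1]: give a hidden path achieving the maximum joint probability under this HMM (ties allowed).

path = [2, 1, 0, 2, 1]

t=0: δ = [6.000e-02, 3.000e-02, 9.000e-02, 9.000e-02]  (obs o_0=0)
t=1: δ = [9.000e-03, 1.080e-02, 8.100e-03, 3.600e-03]  ψ = [3, 2, 2, 1]  (obs o_1=0)
t=2: δ = [9.720e-04, 3.240e-04, 1.080e-03, 4.320e-04]  ψ = [1, 2, 0, 1]  (obs o_2=2)
t=3: δ = [5.832e-05, 1.296e-04, 1.166e-04, 3.888e-05]  ψ = [0, 2, 0, 1]  (obs o_3=0)
t=4: δ = [7.776e-06, 1.400e-05, 6.998e-06, 1.037e-05]  ψ = [1, 2, 2, 1]  (obs o_4=1)
backtrack: best end state = 1; path = [2, 1, 0, 2, 1]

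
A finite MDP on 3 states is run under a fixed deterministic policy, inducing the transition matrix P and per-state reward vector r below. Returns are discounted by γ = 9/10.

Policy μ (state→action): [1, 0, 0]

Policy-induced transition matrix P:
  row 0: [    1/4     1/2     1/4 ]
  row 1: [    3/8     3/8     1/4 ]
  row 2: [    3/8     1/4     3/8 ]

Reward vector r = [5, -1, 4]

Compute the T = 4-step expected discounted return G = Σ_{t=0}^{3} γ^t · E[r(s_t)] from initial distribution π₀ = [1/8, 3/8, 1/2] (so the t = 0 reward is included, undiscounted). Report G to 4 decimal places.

t=0: π = [0.1250, 0.3750, 0.5000], E[r] = 2.2500, γ^t·E[r] = 2.250000, running G = 2.250000
t=1: π = [0.3594, 0.3281, 0.3125], E[r] = 2.7188, γ^t·E[r] = 2.446875, running G = 4.696875
t=2: π = [0.3301, 0.3809, 0.2891], E[r] = 2.4258, γ^t·E[r] = 1.964883, running G = 6.661758
t=3: π = [0.3337, 0.3801, 0.2861], E[r] = 2.4331, γ^t·E[r] = 1.773734, running G = 8.435492

G = 8.4355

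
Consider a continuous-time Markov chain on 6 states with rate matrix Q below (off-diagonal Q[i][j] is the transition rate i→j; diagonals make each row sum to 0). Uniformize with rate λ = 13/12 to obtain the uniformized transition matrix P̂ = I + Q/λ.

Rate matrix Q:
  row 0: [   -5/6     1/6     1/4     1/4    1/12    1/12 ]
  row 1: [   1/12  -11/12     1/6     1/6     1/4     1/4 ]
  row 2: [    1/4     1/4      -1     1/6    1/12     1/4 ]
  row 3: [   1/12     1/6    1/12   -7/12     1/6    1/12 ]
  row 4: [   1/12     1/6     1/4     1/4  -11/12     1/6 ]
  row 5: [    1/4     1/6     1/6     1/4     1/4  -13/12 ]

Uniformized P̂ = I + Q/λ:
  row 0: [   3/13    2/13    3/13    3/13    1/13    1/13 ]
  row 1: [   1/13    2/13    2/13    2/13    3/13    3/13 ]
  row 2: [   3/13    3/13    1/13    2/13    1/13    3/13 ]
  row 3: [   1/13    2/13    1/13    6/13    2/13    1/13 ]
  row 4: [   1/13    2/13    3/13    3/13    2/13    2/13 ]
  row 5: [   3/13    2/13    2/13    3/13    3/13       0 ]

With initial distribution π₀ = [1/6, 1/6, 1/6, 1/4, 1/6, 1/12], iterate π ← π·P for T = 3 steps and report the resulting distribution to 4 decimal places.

π = [0.1404, 0.1650, 0.1450, 0.2686, 0.1542, 0.1268]

t=0: π = [0.1667, 0.1667, 0.1667, 0.2500, 0.1667, 0.0833]
t=1: π = [0.1410, 0.1667, 0.1474, 0.2628, 0.1474, 0.1346]
t=2: π = [0.1420, 0.1652, 0.1445, 0.2673, 0.1548, 0.1262]
t=3: π = [0.1404, 0.1650, 0.1450, 0.2686, 0.1542, 0.1268]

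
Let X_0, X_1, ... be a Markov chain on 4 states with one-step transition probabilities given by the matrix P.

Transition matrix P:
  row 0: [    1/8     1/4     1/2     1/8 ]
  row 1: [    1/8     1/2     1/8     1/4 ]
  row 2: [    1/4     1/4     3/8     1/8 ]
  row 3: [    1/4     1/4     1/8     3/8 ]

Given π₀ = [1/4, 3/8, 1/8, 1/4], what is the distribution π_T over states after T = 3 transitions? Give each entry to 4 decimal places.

t=0: π = [0.2500, 0.3750, 0.1250, 0.2500]
t=1: π = [0.1719, 0.3438, 0.2500, 0.2344]
t=2: π = [0.1855, 0.3359, 0.2520, 0.2266]
t=3: π = [0.1848, 0.3340, 0.2576, 0.2236]

π = [0.1848, 0.3340, 0.2576, 0.2236]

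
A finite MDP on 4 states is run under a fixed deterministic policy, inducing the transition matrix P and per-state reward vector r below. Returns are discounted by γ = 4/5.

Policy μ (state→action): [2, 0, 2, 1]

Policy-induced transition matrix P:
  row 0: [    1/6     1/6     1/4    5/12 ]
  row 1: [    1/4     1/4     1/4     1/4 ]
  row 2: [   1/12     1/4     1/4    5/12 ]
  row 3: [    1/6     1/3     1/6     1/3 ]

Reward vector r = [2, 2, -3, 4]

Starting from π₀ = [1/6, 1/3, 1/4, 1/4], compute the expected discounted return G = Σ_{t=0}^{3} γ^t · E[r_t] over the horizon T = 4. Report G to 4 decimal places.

G = 4.3006

t=0: π = [0.1667, 0.3333, 0.2500, 0.2500], E[r] = 1.2500, γ^t·E[r] = 1.250000, running G = 1.250000
t=1: π = [0.1736, 0.2569, 0.2292, 0.3403], E[r] = 1.5347, γ^t·E[r] = 1.227778, running G = 2.477778
t=2: π = [0.1690, 0.2639, 0.2216, 0.3455], E[r] = 1.5828, γ^t·E[r] = 1.012963, running G = 3.490741
t=3: π = [0.1702, 0.2647, 0.2212, 0.3439], E[r] = 1.5817, γ^t·E[r] = 0.809852, running G = 4.300593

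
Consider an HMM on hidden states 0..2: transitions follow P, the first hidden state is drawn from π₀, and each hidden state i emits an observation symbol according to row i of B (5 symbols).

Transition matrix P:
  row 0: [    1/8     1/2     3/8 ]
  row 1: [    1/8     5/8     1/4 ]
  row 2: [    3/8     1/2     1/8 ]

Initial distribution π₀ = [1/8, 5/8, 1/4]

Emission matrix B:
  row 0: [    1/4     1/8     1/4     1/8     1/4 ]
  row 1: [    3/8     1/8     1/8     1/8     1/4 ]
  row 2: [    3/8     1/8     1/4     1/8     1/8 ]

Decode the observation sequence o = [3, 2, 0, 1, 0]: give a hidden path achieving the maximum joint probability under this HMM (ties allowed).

path = [1, 1, 1, 1, 1]

t=0: δ = [1.562e-02, 7.812e-02, 3.125e-02]  (obs o_0=3)
t=1: δ = [2.930e-03, 6.104e-03, 4.883e-03]  ψ = [2, 1, 1]  (obs o_1=2)
t=2: δ = [4.578e-04, 1.431e-03, 5.722e-04]  ψ = [2, 1, 1]  (obs o_2=0)
t=3: δ = [2.682e-05, 1.118e-04, 4.470e-05]  ψ = [2, 1, 1]  (obs o_3=1)
t=4: δ = [4.191e-06, 2.619e-05, 1.048e-05]  ψ = [2, 1, 1]  (obs o_4=0)
backtrack: best end state = 1; path = [1, 1, 1, 1, 1]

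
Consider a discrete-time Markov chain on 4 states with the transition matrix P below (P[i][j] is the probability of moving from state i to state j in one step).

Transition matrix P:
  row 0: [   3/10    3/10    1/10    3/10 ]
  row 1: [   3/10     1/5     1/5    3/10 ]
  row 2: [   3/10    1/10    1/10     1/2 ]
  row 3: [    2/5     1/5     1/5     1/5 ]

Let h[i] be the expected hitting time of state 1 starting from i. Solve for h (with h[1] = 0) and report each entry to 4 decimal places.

First-step conditioning: h[1] = 0; for i ≠ 1, h[i] = 1 + Σ_k P[i][k]·h[k].
  h[0] = 1 + 3/10·h[0] + 1/10·h[2] + 3/10·h[3]
  h[2] = 1 + 3/10·h[0] + 1/10·h[2] + 1/2·h[3]
  h[3] = 1 + 2/5·h[0] + 1/5·h[2] + 1/5·h[3]
Solving the 3×3 linear system over states ≠ 1 gives exactly h = [45/11, 0, 5, 50/11] (h[1] = 0 is the target).

h = [4.0909, 0.0000, 5.0000, 4.5455]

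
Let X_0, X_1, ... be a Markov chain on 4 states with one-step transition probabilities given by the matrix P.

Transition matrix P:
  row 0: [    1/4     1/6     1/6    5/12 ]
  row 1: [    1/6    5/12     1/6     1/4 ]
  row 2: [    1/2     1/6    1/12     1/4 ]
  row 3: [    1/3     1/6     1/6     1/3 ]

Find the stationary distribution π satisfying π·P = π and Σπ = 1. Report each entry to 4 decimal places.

π = [0.2972, 0.2222, 0.1538, 0.3268]

Balance equations π_j = Σ_i π_i·P[i][j]:
  π_0 = 1/4·π_0 + 1/6·π_1 + 1/2·π_2 + 1/3·π_3
  π_1 = 1/6·π_0 + 5/12·π_1 + 1/6·π_2 + 1/6·π_3
  π_2 = 1/6·π_0 + 1/6·π_1 + 1/12·π_2 + 1/6·π_3
  normalize: π_0 + π_1 + π_2 + π_3 = 1
Solving the linear system gives exactly π = [452/1521, 2/9, 2/13, 497/1521].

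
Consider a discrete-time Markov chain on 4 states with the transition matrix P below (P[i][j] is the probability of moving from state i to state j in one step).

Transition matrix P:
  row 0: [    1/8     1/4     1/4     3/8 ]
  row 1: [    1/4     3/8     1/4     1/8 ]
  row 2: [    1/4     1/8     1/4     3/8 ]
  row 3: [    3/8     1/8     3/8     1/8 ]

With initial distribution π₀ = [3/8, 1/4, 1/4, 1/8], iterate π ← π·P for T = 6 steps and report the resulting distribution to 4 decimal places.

π = [0.2510, 0.2085, 0.2823, 0.2582]

t=0: π = [0.3750, 0.2500, 0.2500, 0.1250]
t=1: π = [0.2188, 0.2344, 0.2656, 0.2813]
t=2: π = [0.2578, 0.2109, 0.2852, 0.2461]
t=3: π = [0.2485, 0.2100, 0.2808, 0.2607]
t=4: π = [0.2515, 0.2086, 0.2826, 0.2573]
t=5: π = [0.2507, 0.2086, 0.2822, 0.2585]
t=6: π = [0.2510, 0.2085, 0.2823, 0.2582]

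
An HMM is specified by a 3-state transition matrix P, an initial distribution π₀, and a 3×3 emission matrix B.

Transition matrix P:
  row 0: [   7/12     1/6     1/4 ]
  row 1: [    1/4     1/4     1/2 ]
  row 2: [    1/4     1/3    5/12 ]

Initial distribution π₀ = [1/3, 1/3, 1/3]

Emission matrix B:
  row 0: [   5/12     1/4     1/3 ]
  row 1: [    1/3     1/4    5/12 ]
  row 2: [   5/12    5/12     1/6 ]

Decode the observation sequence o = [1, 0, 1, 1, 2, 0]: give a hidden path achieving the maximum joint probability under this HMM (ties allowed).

path = [2, 2, 2, 2, 1, 2]

t=0: δ = [8.333e-02, 8.333e-02, 1.389e-01]  (obs o_0=1)
t=1: δ = [2.025e-02, 1.543e-02, 2.411e-02]  ψ = [0, 2, 2]  (obs o_1=0)
t=2: δ = [2.954e-03, 2.009e-03, 4.186e-03]  ψ = [0, 2, 2]  (obs o_2=1)
t=3: δ = [4.308e-04, 3.489e-04, 7.268e-04]  ψ = [0, 2, 2]  (obs o_3=1)
t=4: δ = [8.376e-05, 1.009e-04, 5.047e-05]  ψ = [0, 2, 2]  (obs o_4=2)
t=5: δ = [2.036e-05, 8.412e-06, 2.103e-05]  ψ = [0, 1, 1]  (obs o_5=0)
backtrack: best end state = 2; path = [2, 2, 2, 2, 1, 2]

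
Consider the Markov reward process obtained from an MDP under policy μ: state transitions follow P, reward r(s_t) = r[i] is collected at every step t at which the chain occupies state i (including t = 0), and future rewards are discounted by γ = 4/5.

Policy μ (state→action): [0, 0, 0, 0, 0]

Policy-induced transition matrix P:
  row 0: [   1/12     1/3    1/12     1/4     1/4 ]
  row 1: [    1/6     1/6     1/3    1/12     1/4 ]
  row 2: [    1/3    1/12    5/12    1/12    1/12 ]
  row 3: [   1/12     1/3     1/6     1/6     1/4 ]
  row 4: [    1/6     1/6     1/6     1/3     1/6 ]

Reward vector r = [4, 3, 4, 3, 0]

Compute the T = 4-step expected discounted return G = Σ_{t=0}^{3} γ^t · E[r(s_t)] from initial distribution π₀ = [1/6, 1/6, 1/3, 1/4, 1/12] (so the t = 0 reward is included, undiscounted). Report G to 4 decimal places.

t=0: π = [0.1667, 0.1667, 0.3333, 0.2500, 0.0833], E[r] = 3.2500, γ^t·E[r] = 3.250000, running G = 3.250000
t=1: π = [0.1875, 0.2083, 0.2639, 0.1528, 0.1875], E[r] = 2.8889, γ^t·E[r] = 2.311111, running G = 5.561111
t=2: π = [0.1823, 0.2014, 0.2517, 0.1742, 0.1904], E[r] = 2.8628, γ^t·E[r] = 1.832222, running G = 7.393333
t=3: π = [0.1789, 0.2051, 0.2480, 0.1758, 0.1922], E[r] = 2.8504, γ^t·E[r] = 1.459383, running G = 8.852716

G = 8.8527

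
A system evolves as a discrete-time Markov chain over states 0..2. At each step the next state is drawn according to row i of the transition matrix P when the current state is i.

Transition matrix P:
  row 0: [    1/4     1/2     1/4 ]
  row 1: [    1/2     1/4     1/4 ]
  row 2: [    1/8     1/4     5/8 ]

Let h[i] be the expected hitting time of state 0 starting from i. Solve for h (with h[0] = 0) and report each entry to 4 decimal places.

h = [0.0000, 2.8571, 4.5714]

First-step conditioning: h[0] = 0; for i ≠ 0, h[i] = 1 + Σ_k P[i][k]·h[k].
  h[1] = 1 + 1/4·h[1] + 1/4·h[2]
  h[2] = 1 + 1/4·h[1] + 5/8·h[2]
Solving the 2×2 linear system over states ≠ 0 gives exactly h = [0, 20/7, 32/7] (h[0] = 0 is the target).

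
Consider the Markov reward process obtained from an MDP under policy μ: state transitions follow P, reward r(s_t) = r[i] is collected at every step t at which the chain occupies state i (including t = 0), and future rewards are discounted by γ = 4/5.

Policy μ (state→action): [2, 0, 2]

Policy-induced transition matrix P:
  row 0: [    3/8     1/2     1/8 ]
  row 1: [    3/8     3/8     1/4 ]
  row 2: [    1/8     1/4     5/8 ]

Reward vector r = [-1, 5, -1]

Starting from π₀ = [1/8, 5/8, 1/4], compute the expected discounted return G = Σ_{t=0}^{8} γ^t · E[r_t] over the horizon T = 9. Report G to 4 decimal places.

G = 6.7611

t=0: π = [0.1250, 0.6250, 0.2500], E[r] = 2.7500, γ^t·E[r] = 2.750000, running G = 2.750000
t=1: π = [0.3125, 0.3594, 0.3281], E[r] = 1.1563, γ^t·E[r] = 0.925000, running G = 3.675000
t=2: π = [0.2930, 0.3730, 0.3340], E[r] = 1.2383, γ^t·E[r] = 0.792500, running G = 4.467500
t=3: π = [0.2915, 0.3699, 0.3386], E[r] = 1.2192, γ^t·E[r] = 0.624250, running G = 5.091750
t=4: π = [0.2903, 0.3691, 0.3405], E[r] = 1.2147, γ^t·E[r] = 0.497525, running G = 5.589275
t=5: π = [0.2899, 0.3687, 0.3414], E[r] = 1.2123, γ^t·E[r] = 0.397263, running G = 5.986538
t=6: π = [0.2896, 0.3686, 0.3418], E[r] = 1.2113, γ^t·E[r] = 0.317545, running G = 6.304083
t=7: π = [0.2896, 0.3685, 0.3420], E[r] = 1.2109, γ^t·E[r] = 0.253942, running G = 6.558024
t=8: π = [0.2895, 0.3684, 0.3420], E[r] = 1.2107, γ^t·E[r] = 0.203120, running G = 6.761144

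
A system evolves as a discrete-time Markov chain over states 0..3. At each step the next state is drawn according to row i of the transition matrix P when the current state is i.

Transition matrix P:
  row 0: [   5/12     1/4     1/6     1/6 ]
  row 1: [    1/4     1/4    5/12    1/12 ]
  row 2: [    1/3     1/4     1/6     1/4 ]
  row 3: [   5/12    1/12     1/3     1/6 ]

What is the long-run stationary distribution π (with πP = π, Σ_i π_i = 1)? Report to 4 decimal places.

Balance equations π_j = Σ_i π_i·P[i][j]:
  π_0 = 5/12·π_0 + 1/4·π_1 + 1/3·π_2 + 5/12·π_3
  π_1 = 1/4·π_0 + 1/4·π_1 + 1/4·π_2 + 1/12·π_3
  π_2 = 1/6·π_0 + 5/12·π_1 + 1/6·π_2 + 1/3·π_3
  normalize: π_0 + π_1 + π_2 + π_3 = 1
Solving the linear system gives exactly π = [605/1686, 187/843, 211/843, 95/562].

π = [0.3588, 0.2218, 0.2503, 0.1690]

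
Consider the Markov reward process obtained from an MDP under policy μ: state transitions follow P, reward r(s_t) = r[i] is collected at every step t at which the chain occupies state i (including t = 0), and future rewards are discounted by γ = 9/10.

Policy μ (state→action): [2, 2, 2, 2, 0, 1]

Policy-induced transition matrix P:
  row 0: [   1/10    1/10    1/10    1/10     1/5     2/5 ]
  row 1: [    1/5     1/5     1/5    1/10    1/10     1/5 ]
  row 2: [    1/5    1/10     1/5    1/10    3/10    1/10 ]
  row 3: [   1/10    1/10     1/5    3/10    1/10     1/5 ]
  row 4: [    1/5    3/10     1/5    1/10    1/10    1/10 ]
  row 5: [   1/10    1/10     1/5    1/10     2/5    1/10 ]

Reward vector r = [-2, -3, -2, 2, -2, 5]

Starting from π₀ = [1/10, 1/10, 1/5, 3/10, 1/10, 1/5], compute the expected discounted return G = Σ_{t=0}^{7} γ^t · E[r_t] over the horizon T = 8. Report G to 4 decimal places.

t=0: π = [0.1000, 0.1000, 0.2000, 0.3000, 0.1000, 0.2000], E[r] = 0.5000, γ^t·E[r] = 0.500000, running G = 0.500000
t=1: π = [0.1400, 0.1300, 0.1900, 0.1600, 0.2100, 0.1700], E[r] = -0.3000, γ^t·E[r] = -0.270000, running G = 0.230000
t=2: π = [0.1530, 0.1550, 0.1860, 0.1320, 0.2030, 0.1710], E[r] = -0.4300, γ^t·E[r] = -0.348300, running G = -0.118300
t=3: π = [0.1544, 0.1561, 0.1847, 0.1264, 0.2038, 0.1746], E[r] = -0.4283, γ^t·E[r] = -0.312231, running G = -0.430531
t=4: π = [0.1545, 0.1564, 0.1846, 0.1253, 0.2048, 0.1746], E[r] = -0.4333, γ^t·E[r] = -0.284262, running G = -0.714793
t=5: π = [0.1546, 0.1566, 0.1846, 0.1251, 0.2047, 0.1745], E[r] = -0.4348, γ^t·E[r] = -0.256771, running G = -0.971564
t=6: π = [0.1546, 0.1566, 0.1845, 0.1250, 0.2047, 0.1745], E[r] = -0.4348, γ^t·E[r] = -0.231078, running G = -1.202641
t=7: π = [0.1546, 0.1566, 0.1845, 0.1250, 0.2047, 0.1745], E[r] = -0.4348, γ^t·E[r] = -0.207978, running G = -1.410620

G = -1.4106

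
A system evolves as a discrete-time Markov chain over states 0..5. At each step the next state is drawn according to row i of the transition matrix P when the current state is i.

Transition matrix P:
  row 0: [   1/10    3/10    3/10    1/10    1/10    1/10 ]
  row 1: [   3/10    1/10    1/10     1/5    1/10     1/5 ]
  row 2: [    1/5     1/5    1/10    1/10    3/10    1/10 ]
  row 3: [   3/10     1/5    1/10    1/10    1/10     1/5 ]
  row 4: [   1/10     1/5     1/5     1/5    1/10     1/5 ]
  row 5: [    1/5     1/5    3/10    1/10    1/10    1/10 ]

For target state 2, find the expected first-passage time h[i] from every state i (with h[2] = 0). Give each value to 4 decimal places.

h = [4.5473, 5.3667, 0.0000, 5.3667, 4.9939, 4.4654]

First-step conditioning: h[2] = 0; for i ≠ 2, h[i] = 1 + Σ_k P[i][k]·h[k].
  h[0] = 1 + 1/10·h[0] + 3/10·h[1] + 1/10·h[3] + 1/10·h[4] + 1/10·h[5]
  h[1] = 1 + 3/10·h[0] + 1/10·h[1] + 1/5·h[3] + 1/10·h[4] + 1/5·h[5]
  h[3] = 1 + 3/10·h[0] + 1/5·h[1] + 1/10·h[3] + 1/10·h[4] + 1/5·h[5]
  h[4] = 1 + 1/10·h[0] + 1/5·h[1] + 1/5·h[3] + 1/10·h[4] + 1/5·h[5]
  h[5] = 1 + 1/5·h[0] + 1/5·h[1] + 1/10·h[3] + 1/10·h[4] + 1/10·h[5]
Solving the 5×5 linear system over states ≠ 2 gives exactly h = [11100/2441, 13100/2441, 0, 13100/2441, 12190/2441, 10900/2441] (h[2] = 0 is the target).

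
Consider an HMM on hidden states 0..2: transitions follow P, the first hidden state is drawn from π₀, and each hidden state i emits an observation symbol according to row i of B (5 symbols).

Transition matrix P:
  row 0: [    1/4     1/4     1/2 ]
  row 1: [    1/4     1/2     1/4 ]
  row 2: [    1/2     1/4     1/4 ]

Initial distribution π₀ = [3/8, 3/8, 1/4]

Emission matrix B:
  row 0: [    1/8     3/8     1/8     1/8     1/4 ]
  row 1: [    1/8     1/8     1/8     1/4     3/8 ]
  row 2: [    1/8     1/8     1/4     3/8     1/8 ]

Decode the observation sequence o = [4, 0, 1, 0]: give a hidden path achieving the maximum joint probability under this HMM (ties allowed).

path = [0, 2, 0, 2]

t=0: δ = [9.375e-02, 1.406e-01, 3.125e-02]  (obs o_0=4)
t=1: δ = [4.395e-03, 8.789e-03, 5.859e-03]  ψ = [1, 1, 0]  (obs o_1=0)
t=2: δ = [1.099e-03, 5.493e-04, 2.747e-04]  ψ = [2, 1, 0]  (obs o_2=1)
t=3: δ = [3.433e-05, 3.433e-05, 6.866e-05]  ψ = [0, 0, 0]  (obs o_3=0)
backtrack: best end state = 2; path = [0, 2, 0, 2]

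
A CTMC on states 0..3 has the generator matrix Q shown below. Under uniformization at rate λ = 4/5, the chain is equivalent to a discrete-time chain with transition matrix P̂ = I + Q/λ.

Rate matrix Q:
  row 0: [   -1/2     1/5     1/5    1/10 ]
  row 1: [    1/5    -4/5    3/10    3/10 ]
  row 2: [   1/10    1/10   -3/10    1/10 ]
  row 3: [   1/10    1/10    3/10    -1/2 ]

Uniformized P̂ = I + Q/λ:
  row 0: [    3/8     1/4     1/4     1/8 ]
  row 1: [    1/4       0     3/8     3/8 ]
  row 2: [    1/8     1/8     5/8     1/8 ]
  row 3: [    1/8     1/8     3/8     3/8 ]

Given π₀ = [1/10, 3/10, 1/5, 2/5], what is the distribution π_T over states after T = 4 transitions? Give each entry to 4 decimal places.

t=0: π = [0.1000, 0.3000, 0.2000, 0.4000]
t=1: π = [0.1875, 0.1000, 0.4125, 0.3000]
t=2: π = [0.1844, 0.1359, 0.4547, 0.2250]
t=3: π = [0.1881, 0.1311, 0.4656, 0.2152]
t=4: π = [0.1884, 0.1321, 0.4679, 0.2116]

π = [0.1884, 0.1321, 0.4679, 0.2116]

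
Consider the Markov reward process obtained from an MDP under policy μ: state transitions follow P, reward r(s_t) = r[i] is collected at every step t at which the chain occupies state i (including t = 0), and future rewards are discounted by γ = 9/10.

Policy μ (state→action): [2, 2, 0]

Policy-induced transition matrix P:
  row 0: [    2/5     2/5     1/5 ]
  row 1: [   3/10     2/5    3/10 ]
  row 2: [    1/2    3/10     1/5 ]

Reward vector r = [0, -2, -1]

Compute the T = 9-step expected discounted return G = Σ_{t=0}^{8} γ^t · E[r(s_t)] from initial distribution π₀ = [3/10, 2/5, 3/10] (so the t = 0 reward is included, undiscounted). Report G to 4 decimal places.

t=0: π = [0.3000, 0.4000, 0.3000], E[r] = -1.1000, γ^t·E[r] = -1.100000, running G = -1.100000
t=1: π = [0.3900, 0.3700, 0.2400], E[r] = -0.9800, γ^t·E[r] = -0.882000, running G = -1.982000
t=2: π = [0.3870, 0.3760, 0.2370], E[r] = -0.9890, γ^t·E[r] = -0.801090, running G = -2.783090
t=3: π = [0.3861, 0.3763, 0.2376], E[r] = -0.9902, γ^t·E[r] = -0.721856, running G = -3.504946
t=4: π = [0.3861, 0.3762, 0.2376], E[r] = -0.9901, γ^t·E[r] = -0.649611, running G = -4.154557
t=5: π = [0.3861, 0.3762, 0.2376], E[r] = -0.9901, γ^t·E[r] = -0.584643, running G = -4.739200
t=6: π = [0.3861, 0.3762, 0.2376], E[r] = -0.9901, γ^t·E[r] = -0.526179, running G = -5.265379
t=7: π = [0.3861, 0.3762, 0.2376], E[r] = -0.9901, γ^t·E[r] = -0.473561, running G = -5.738940
t=8: π = [0.3861, 0.3762, 0.2376], E[r] = -0.9901, γ^t·E[r] = -0.426205, running G = -6.165146

G = -6.1651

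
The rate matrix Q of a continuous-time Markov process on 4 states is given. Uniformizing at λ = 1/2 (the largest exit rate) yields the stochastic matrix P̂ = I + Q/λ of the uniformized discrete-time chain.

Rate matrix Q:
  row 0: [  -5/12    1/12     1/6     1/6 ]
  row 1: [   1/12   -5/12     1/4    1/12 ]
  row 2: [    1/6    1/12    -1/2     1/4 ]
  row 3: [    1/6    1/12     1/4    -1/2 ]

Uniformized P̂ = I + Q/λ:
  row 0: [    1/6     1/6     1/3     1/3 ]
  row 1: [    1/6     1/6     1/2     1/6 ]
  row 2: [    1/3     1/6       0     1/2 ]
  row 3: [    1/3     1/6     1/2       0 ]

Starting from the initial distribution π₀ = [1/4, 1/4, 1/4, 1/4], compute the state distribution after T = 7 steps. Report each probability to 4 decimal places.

t=0: π = [0.2500, 0.2500, 0.2500, 0.2500]
t=1: π = [0.2500, 0.1667, 0.3333, 0.2500]
t=2: π = [0.2639, 0.1667, 0.2917, 0.2778]
t=3: π = [0.2616, 0.1667, 0.3102, 0.2616]
t=4: π = [0.2620, 0.1667, 0.3013, 0.2701]
t=5: π = [0.2619, 0.1667, 0.3057, 0.2658]
t=6: π = [0.2619, 0.1667, 0.3035, 0.2679]
t=7: π = [0.2619, 0.1667, 0.3046, 0.2668]

π = [0.2619, 0.1667, 0.3046, 0.2668]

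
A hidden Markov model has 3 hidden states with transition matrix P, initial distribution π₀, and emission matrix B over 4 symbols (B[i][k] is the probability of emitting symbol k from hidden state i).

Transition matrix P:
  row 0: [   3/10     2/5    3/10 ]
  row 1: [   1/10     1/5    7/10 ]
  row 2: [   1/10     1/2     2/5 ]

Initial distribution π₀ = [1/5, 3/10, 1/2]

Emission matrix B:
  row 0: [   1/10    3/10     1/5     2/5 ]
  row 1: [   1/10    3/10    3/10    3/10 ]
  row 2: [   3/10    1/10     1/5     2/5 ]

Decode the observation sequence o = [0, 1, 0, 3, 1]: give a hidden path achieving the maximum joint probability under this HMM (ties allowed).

path = [2, 1, 2, 2, 1]

t=0: δ = [2.000e-02, 3.000e-02, 1.500e-01]  (obs o_0=0)
t=1: δ = [4.500e-03, 2.250e-02, 6.000e-03]  ψ = [2, 2, 2]  (obs o_1=1)
t=2: δ = [2.250e-04, 4.500e-04, 4.725e-03]  ψ = [1, 1, 1]  (obs o_2=0)
t=3: δ = [1.890e-04, 7.087e-04, 7.560e-04]  ψ = [2, 2, 2]  (obs o_3=3)
t=4: δ = [2.268e-05, 1.134e-04, 4.961e-05]  ψ = [2, 2, 1]  (obs o_4=1)
backtrack: best end state = 1; path = [2, 1, 2, 2, 1]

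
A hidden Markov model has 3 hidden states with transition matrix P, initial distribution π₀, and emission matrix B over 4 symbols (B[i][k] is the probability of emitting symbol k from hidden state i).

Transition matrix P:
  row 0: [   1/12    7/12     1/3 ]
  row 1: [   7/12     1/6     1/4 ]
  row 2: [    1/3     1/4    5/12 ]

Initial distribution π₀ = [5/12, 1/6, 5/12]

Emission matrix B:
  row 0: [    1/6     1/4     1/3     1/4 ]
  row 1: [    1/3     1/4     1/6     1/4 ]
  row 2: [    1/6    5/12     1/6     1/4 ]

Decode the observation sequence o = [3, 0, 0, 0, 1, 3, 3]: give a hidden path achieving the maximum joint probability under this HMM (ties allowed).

path = [0, 1, 0, 1, 0, 1, 0]

t=0: δ = [1.042e-01, 4.167e-02, 1.042e-01]  (obs o_0=3)
t=1: δ = [5.787e-03, 2.025e-02, 7.234e-03]  ψ = [2, 0, 2]  (obs o_1=0)
t=2: δ = [1.969e-03, 1.125e-03, 8.439e-04]  ψ = [1, 0, 1]  (obs o_2=0)
t=3: δ = [1.094e-04, 3.829e-04, 1.094e-04]  ψ = [1, 0, 0]  (obs o_3=0)
t=4: δ = [5.584e-05, 1.595e-05, 3.989e-05]  ψ = [1, 0, 1]  (obs o_4=1)
t=5: δ = [3.324e-06, 8.143e-06, 4.653e-06]  ψ = [2, 0, 0]  (obs o_5=3)
t=6: δ = [1.188e-06, 4.847e-07, 5.090e-07]  ψ = [1, 0, 1]  (obs o_6=3)
backtrack: best end state = 0; path = [0, 1, 0, 1, 0, 1, 0]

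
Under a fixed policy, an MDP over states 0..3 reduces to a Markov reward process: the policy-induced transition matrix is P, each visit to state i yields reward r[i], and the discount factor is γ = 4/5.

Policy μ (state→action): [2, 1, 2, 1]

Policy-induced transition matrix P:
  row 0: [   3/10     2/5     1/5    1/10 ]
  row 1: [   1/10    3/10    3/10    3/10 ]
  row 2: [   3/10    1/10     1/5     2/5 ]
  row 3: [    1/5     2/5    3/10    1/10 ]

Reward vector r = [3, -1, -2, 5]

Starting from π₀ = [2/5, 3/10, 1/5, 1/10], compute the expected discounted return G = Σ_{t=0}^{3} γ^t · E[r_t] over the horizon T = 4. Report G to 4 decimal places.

t=0: π = [0.4000, 0.3000, 0.2000, 0.1000], E[r] = 1.0000, γ^t·E[r] = 1.000000, running G = 1.000000
t=1: π = [0.2300, 0.3100, 0.2400, 0.2200], E[r] = 1.0000, γ^t·E[r] = 0.800000, running G = 1.800000
t=2: π = [0.2160, 0.2970, 0.2530, 0.2340], E[r] = 1.0150, γ^t·E[r] = 0.649600, running G = 2.449600
t=3: π = [0.2172, 0.2944, 0.2531, 0.2353], E[r] = 1.0275, γ^t·E[r] = 0.526080, running G = 2.975680

G = 2.9757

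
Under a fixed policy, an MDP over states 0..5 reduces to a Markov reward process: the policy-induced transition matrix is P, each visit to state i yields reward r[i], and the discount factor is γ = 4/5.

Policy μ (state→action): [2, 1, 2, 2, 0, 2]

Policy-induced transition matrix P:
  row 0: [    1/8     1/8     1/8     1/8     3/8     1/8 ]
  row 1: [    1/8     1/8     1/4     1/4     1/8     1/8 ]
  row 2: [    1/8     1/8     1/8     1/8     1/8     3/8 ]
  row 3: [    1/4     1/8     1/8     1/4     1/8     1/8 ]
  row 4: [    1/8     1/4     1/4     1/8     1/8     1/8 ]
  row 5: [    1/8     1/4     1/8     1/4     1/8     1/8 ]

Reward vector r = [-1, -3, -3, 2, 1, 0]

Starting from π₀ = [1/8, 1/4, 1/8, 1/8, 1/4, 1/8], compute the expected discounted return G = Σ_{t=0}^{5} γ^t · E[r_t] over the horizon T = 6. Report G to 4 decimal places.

t=0: π = [0.1250, 0.2500, 0.1250, 0.1250, 0.2500, 0.1250], E[r] = -0.7500, γ^t·E[r] = -0.750000, running G = -0.750000
t=1: π = [0.1406, 0.1719, 0.1875, 0.1875, 0.1563, 0.1563], E[r] = -0.6875, γ^t·E[r] = -0.550000, running G = -1.300000
t=2: π = [0.1484, 0.1641, 0.1660, 0.1895, 0.1602, 0.1719], E[r] = -0.5996, γ^t·E[r] = -0.383750, running G = -1.683750
t=3: π = [0.1487, 0.1665, 0.1655, 0.1907, 0.1621, 0.1665], E[r] = -0.6013, γ^t·E[r] = -0.307875, running G = -1.991625
t=4: π = [0.1488, 0.1661, 0.1661, 0.1905, 0.1622, 0.1664], E[r] = -0.6022, γ^t·E[r] = -0.246663, running G = -2.238288
t=5: π = [0.1488, 0.1661, 0.1660, 0.1904, 0.1622, 0.1665], E[r] = -0.6022, γ^t·E[r] = -0.197319, running G = -2.435606

G = -2.4356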